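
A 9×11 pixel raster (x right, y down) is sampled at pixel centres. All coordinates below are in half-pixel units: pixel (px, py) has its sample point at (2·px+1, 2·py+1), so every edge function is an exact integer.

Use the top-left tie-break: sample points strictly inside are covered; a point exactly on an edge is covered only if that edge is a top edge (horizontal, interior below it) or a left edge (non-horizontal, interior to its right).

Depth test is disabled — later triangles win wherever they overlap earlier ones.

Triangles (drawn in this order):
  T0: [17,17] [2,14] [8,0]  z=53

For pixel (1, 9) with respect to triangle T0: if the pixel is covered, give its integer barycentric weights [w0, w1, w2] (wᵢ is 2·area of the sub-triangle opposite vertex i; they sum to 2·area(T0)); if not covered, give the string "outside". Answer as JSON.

T0:
  2·area = 228
  edge (17, 17)→(2, 14): d=(-15,-3) top-left  bias=+0
  edge (2, 14)→(8, 0): d=(6,-14) top-left  bias=+0
  edge (8, 0)→(17, 17): d=(9,17) right/bottom  bias=-1
    (3,1)@(7, 3): e=[180,4,44] → #
    (4,1)@(9, 3): e=[186,32,10] → #
    (5,1)@(11, 3): e=[192,60,-24] → ·
    (3,2)@(7, 5): e=[150,16,62] → #
    (5,2)@(11, 5): e=[162,72,-6] → ·
    (2,3)@(5, 7): e=[114,0,114] → #  [on edge]
    (5,3)@(11, 7): e=[132,84,12] → #
    (6,3)@(13, 7): e=[138,112,-22] → ·
    (2,4)@(5, 9): e=[84,12,132] → #
    (6,4)@(13, 9): e=[108,124,-4] → ·
    (2,5)@(5, 11): e=[54,24,150] → #
    (6,5)@(13, 11): e=[78,136,14] → #
    (3,7)@(7, 15): e=[0,76,152] → #  [on edge]
    (8,8)@(17, 17): e=[0,228,0] → ·  [on edge]
  covered (28 px):
    · · · · · · · · ·
    · · · # # · · · ·
    · · · # # · · · ·
    · · # # # # · · ·
    · · # # # # · · ·
    · · # # # # # · ·
    · # # # # # # · ·
    · · · # # # # # ·
    · · · · · · · · ·
    · · · · · · · · ·
    · · · · · · · · ·

Final: "outside"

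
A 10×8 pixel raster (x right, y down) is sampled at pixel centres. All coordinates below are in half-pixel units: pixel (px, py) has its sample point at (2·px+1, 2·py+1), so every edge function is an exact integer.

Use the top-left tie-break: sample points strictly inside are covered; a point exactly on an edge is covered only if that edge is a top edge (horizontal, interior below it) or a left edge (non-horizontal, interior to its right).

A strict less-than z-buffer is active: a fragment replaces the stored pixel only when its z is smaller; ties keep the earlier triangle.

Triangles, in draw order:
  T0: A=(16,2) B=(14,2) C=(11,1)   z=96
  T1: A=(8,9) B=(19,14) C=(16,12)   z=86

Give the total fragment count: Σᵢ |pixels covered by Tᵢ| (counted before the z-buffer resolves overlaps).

T0:
  2·area = 2
  edge (16, 2)→(14, 2): d=(-2,0) right/bottom  bias=-1
  edge (14, 2)→(11, 1): d=(-3,-1) top-left  bias=+0
  edge (11, 1)→(16, 2): d=(5,1) right/bottom  bias=-1
    (5,0)@(11, 1): e=[2,0,0] → ·  [on edge]
    (8,1)@(17, 3): e=[-2,0,4] → ·  [on edge]
  covered (0 px):
    · · · · · · · · · ·
    · · · · · · · · · ·
    · · · · · · · · · ·
    · · · · · · · · · ·
    · · · · · · · · · ·
    · · · · · · · · · ·
    · · · · · · · · · ·
    · · · · · · · · · ·
T1:
  2·area = 7  (B↔C swapped to make it positive)
  edge (8, 9)→(16, 12): d=(8,3) right/bottom  bias=-1
  edge (16, 12)→(19, 14): d=(3,2) right/bottom  bias=-1
  edge (19, 14)→(8, 9): d=(-11,-5) top-left  bias=+0
    (6,5)@(13, 11): e=[1,3,3] → #
    (7,5)@(15, 11): e=[-5,-1,13] → ·
    (6,6)@(13, 13): e=[17,9,-19] → ·
    (8,6)@(17, 13): e=[5,1,1] → #
    (9,6)@(19, 13): e=[-1,-3,11] → ·
    (8,7)@(17, 15): e=[21,7,-21] → ·
  covered (2 px):
    · · · · · · · · · ·
    · · · · · · · · · ·
    · · · · · · · · · ·
    · · · · · · · · · ·
    · · · · · · · · · ·
    · · · · · · # · · ·
    · · · · · · · · # ·
    · · · · · · · · · ·

Answer: 2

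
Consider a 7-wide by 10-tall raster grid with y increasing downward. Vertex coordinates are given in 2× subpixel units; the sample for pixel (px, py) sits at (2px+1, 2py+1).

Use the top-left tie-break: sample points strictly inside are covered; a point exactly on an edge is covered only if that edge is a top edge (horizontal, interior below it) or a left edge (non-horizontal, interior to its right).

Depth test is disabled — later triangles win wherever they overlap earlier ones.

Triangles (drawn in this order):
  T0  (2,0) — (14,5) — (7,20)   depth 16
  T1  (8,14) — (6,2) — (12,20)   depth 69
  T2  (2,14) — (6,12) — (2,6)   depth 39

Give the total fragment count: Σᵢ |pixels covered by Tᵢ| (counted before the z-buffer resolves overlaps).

T0:
  2·area = 215
  edge (2, 0)→(14, 5): d=(12,5) right/bottom  bias=-1
  edge (14, 5)→(7, 20): d=(-7,15) right/bottom  bias=-1
  edge (7, 20)→(2, 0): d=(-5,-20) top-left  bias=+0
    (1,0)@(3, 1): e=[7,193,15] → X
    (2,0)@(5, 1): e=[-3,163,55] → .
    (1,1)@(3, 3): e=[31,179,5] → X
    (2,1)@(5, 3): e=[21,149,45] → X
    (3,1)@(7, 3): e=[11,119,85] → X
    (4,1)@(9, 3): e=[1,89,125] → X
    (5,1)@(11, 3): e=[-9,59,165] → .
    (1,2)@(3, 5): e=[55,165,-5] → .
    (2,2)@(5, 5): e=[45,135,35] → X
    (5,2)@(11, 5): e=[15,45,155] → X
    (6,2)@(13, 5): e=[5,15,195] → X
    (2,3)@(5, 7): e=[69,121,25] → X
  covered (29 px):
    . X . . . . .
    . X X X X . .
    . . X X X X X
    . . X X X X X
    . . X X X X .
    . . X X X X .
    . . . X X . .
    . . . X X . .
    . . . X . . .
    . . . X . . .
T1:
  2·area = 36
  edge (8, 14)→(6, 2): d=(-2,-12) top-left  bias=+0
  edge (6, 2)→(12, 20): d=(6,18) right/bottom  bias=-1
  edge (12, 20)→(8, 14): d=(-4,-6) top-left  bias=+0
    (3,2)@(7, 5): e=[6,0,30] → .  [on edge]
    (3,3)@(7, 7): e=[2,12,22] → X
    (4,3)@(9, 7): e=[26,-24,34] → .
    (3,4)@(7, 9): e=[-2,24,14] → .
    (4,5)@(9, 11): e=[18,0,18] → .  [on edge]
    (4,6)@(9, 13): e=[14,12,10] → X
    (5,6)@(11, 13): e=[38,-24,22] → .
    (4,7)@(9, 15): e=[10,24,2] → X
    (5,7)@(11, 15): e=[34,-12,14] → .
    (4,8)@(9, 17): e=[6,36,-6] → .
    (5,8)@(11, 17): e=[30,0,6] → .  [on edge]
  covered (3 px):
    . . . . . . .
    . . . . . . .
    . . . . . . .
    . . . X . . .
    . . . . . . .
    . . . . . . .
    . . . . X . .
    . . . . X . .
    . . . . . . .
    . . . . . . .
T2:
  2·area = 32  (B↔C swapped to make it positive)
  edge (2, 14)→(2, 6): d=(0,-8) top-left  bias=+0
  edge (2, 6)→(6, 12): d=(4,6) right/bottom  bias=-1
  edge (6, 12)→(2, 14): d=(-4,2) right/bottom  bias=-1
    (1,4)@(3, 9): e=[8,6,18] → X
    (2,4)@(5, 9): e=[24,-6,14] → .
    (1,5)@(3, 11): e=[8,14,10] → X
    (2,5)@(5, 11): e=[24,2,6] → X
    (3,5)@(7, 11): e=[40,-10,2] → .
    (1,6)@(3, 13): e=[8,22,2] → X
    (2,6)@(5, 13): e=[24,10,-2] → .
    (1,7)@(3, 15): e=[8,30,-6] → .
  covered (4 px):
    . . . . . . .
    . . . . . . .
    . . . . . . .
    . . . . . . .
    . X . . . . .
    . X X . . . .
    . X . . . . .
    . . . . . . .
    . . . . . . .
    . . . . . . .

Result: 36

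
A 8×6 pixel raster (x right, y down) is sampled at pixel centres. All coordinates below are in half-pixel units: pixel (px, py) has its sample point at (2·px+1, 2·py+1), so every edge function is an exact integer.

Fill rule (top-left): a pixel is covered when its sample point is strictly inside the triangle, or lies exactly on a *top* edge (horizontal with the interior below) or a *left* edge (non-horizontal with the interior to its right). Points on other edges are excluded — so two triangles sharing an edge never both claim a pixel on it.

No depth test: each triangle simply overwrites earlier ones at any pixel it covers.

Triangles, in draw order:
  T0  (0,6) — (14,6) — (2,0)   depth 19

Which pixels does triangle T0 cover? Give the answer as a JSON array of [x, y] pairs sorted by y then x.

T0:
  2·area = 84  (B↔C swapped to make it positive)
  edge (0, 6)→(2, 0): d=(2,-6) top-left  bias=+0
  edge (2, 0)→(14, 6): d=(12,6) right/bottom  bias=-1
  edge (14, 6)→(0, 6): d=(-14,0) right/bottom  bias=-1
    (1,0)@(3, 1): e=[8,6,70] → X
    (2,0)@(5, 1): e=[20,-6,70] → .
    (0,1)@(1, 3): e=[0,42,42] → X  [on edge]
    (2,1)@(5, 3): e=[24,18,42] → X
    (3,1)@(7, 3): e=[36,6,42] → X
    (4,1)@(9, 3): e=[48,-6,42] → .
    (0,2)@(1, 5): e=[4,66,14] → X
    (4,2)@(9, 5): e=[52,18,14] → X
    (5,2)@(11, 5): e=[64,6,14] → X
    (6,2)@(13, 5): e=[76,-6,14] → .
    (0,3)@(1, 7): e=[8,90,-14] → .
    (1,3)@(3, 7): e=[20,78,-14] → .
  covered (11 px):
    . X . . . . . .
    X X X X . . . .
    X X X X X X . .
    . . . . . . . .
    . . . . . . . .
    . . . . . . . .

Answer: [[1,0],[0,1],[1,1],[2,1],[3,1],[0,2],[1,2],[2,2],[3,2],[4,2],[5,2]]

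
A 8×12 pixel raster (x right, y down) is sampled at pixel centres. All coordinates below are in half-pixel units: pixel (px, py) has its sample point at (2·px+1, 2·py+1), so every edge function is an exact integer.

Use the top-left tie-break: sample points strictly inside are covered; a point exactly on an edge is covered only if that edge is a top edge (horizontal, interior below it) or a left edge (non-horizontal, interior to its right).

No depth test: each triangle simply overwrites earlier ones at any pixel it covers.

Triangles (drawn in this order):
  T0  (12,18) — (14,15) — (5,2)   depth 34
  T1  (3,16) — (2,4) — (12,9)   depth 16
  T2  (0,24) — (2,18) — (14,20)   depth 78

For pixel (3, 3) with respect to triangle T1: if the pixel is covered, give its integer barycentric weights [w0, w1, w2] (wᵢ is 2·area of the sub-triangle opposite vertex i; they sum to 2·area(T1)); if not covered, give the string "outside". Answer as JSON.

T0:
  2·area = 53  (B↔C swapped to make it positive)
  edge (12, 18)→(5, 2): d=(-7,-16) top-left  bias=+0
  edge (5, 2)→(14, 15): d=(9,13) right/bottom  bias=-1
  edge (14, 15)→(12, 18): d=(-2,3) right/bottom  bias=-1
    (3,2)@(7, 5): e=[11,1,41] → X
    (4,2)@(9, 5): e=[43,-25,35] → .
    (3,3)@(7, 7): e=[-3,19,37] → .
    (4,4)@(9, 9): e=[15,11,27] → X
    (5,4)@(11, 9): e=[47,-15,21] → .
    (4,5)@(9, 11): e=[1,29,23] → X
    (5,5)@(11, 11): e=[33,3,17] → X
    (6,5)@(13, 11): e=[65,-23,11] → .
    (4,6)@(9, 13): e=[-13,47,19] → .
    (5,6)@(11, 13): e=[19,21,13] → X
    (6,6)@(13, 13): e=[51,-5,7] → .
    (5,7)@(11, 15): e=[5,39,9] → X
  covered (7 px):
    . . . . . . . .
    . . . . . . . .
    . . . X . . . .
    . . . . . . . .
    . . . . X . . .
    . . . . X X . .
    . . . . . X . .
    . . . . . X X .
    . . . . . . . .
    . . . . . . . .
    . . . . . . . .
    . . . . . . . .
T1:
  2·area = 115
  edge (3, 16)→(2, 4): d=(-1,-12) top-left  bias=+0
  edge (2, 4)→(12, 9): d=(10,5) right/bottom  bias=-1
  edge (12, 9)→(3, 16): d=(-9,7) right/bottom  bias=-1
    (1,2)@(3, 5): e=[11,5,99] → X
    (2,2)@(5, 5): e=[35,-5,85] → .
    (1,3)@(3, 7): e=[9,25,81] → X
    (2,3)@(5, 7): e=[33,15,67] → X
    (3,3)@(7, 7): e=[57,5,53] → X
    (4,3)@(9, 7): e=[81,-5,39] → .
    (1,4)@(3, 9): e=[7,45,63] → X
    (4,4)@(9, 9): e=[79,15,21] → X
    (5,4)@(11, 9): e=[103,5,7] → X
    (6,4)@(13, 9): e=[127,-5,-7] → .
    (1,5)@(3, 11): e=[5,65,45] → X
    (5,5)@(11, 11): e=[101,25,-11] → .
  covered (16 px):
    . . . . . . . .
    . . . . . . . .
    . X . . . . . .
    . X X X . . . .
    . X X X X X . .
    . X X X X . . .
    . X X . . . . .
    . X . . . . . .
    . . . . . . . .
    . . . . . . . .
    . . . . . . . .
    . . . . . . . .
T2:
  2·area = 76
  edge (0, 24)→(2, 18): d=(2,-6) top-left  bias=+0
  edge (2, 18)→(14, 20): d=(12,2) right/bottom  bias=-1
  edge (14, 20)→(0, 24): d=(-14,4) right/bottom  bias=-1
    (3,1)@(7, 3): e=[0,-190,266] → .  [on edge]
    (2,4)@(5, 9): e=[0,-114,190] → .  [on edge]
    (1,7)@(3, 15): e=[0,-38,114] → .  [on edge]
    (1,9)@(3, 19): e=[8,10,58] → X
    (2,9)@(5, 19): e=[20,6,50] → X
    (3,9)@(7, 19): e=[32,2,42] → X
    (4,9)@(9, 19): e=[44,-2,34] → .
    (0,10)@(1, 21): e=[0,38,38] → X  [on edge]
    (4,10)@(9, 21): e=[48,22,6] → X
    (5,10)@(11, 21): e=[60,18,-2] → .
    (0,11)@(1, 23): e=[4,62,10] → X
    (2,11)@(5, 23): e=[28,54,-6] → .
  covered (10 px):
    . . . . . . . .
    . . . . . . . .
    . . . . . . . .
    . . . . . . . .
    . . . . . . . .
    . . . . . . . .
    . . . . . . . .
    . . . . . . . .
    . . . . . . . .
    . X X X . . . .
    X X X X X . . .
    X X . . . . . .

Result: [5,53,57]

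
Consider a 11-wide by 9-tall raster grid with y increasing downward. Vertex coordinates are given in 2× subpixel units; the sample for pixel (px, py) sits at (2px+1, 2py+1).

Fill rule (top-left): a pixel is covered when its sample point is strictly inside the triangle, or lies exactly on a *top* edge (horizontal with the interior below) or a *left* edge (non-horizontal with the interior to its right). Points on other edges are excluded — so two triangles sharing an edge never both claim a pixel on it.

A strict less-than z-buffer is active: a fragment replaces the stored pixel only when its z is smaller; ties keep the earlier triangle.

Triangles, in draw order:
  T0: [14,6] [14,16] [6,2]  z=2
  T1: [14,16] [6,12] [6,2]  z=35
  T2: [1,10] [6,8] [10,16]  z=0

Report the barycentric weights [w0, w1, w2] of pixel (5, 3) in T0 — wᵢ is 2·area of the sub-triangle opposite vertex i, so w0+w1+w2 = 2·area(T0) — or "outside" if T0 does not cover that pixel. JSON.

T0:
  2·area = 80
  edge (14, 6)→(14, 16): d=(0,10) right/bottom  bias=-1
  edge (14, 16)→(6, 2): d=(-8,-14) top-left  bias=+0
  edge (6, 2)→(14, 6): d=(8,4) right/bottom  bias=-1
    (3,1)@(7, 3): e=[70,6,4] → #
    (4,1)@(9, 3): e=[50,34,-4] → ·
    (3,2)@(7, 5): e=[70,-10,20] → ·
    (4,2)@(9, 5): e=[50,18,12] → #
    (5,2)@(11, 5): e=[30,46,4] → #
    (6,2)@(13, 5): e=[10,74,-4] → ·
    (4,3)@(9, 7): e=[50,2,28] → #
    (6,3)@(13, 7): e=[10,58,12] → #
    (7,3)@(15, 7): e=[-10,86,4] → ·
    (4,4)@(9, 9): e=[50,-14,44] → ·
    (5,4)@(11, 9): e=[30,14,36] → #
    (7,4)@(15, 9): e=[-10,70,20] → ·
  covered (10 px):
    · · · · · · · · · · ·
    · · · # · · · · · · ·
    · · · · # # · · · · ·
    · · · · # # # · · · ·
    · · · · · # # · · · ·
    · · · · · · # · · · ·
    · · · · · · # · · · ·
    · · · · · · · · · · ·
    · · · · · · · · · · ·
T1:
  2·area = 80
  edge (14, 16)→(6, 12): d=(-8,-4) top-left  bias=+0
  edge (6, 12)→(6, 2): d=(0,-10) top-left  bias=+0
  edge (6, 2)→(14, 16): d=(8,14) right/bottom  bias=-1
    (3,2)@(7, 5): e=[60,10,10] → #
    (4,2)@(9, 5): e=[68,30,-18] → ·
    (3,3)@(7, 7): e=[44,10,26] → #
    (4,3)@(9, 7): e=[52,30,-2] → ·
    (3,4)@(7, 9): e=[28,10,42] → #
    (4,4)@(9, 9): e=[36,30,14] → #
    (5,4)@(11, 9): e=[44,50,-14] → ·
    (3,5)@(7, 11): e=[12,10,58] → #
    (5,5)@(11, 11): e=[28,50,2] → #
    (6,5)@(13, 11): e=[36,70,-26] → ·
    (3,6)@(7, 13): e=[-4,10,74] → ·
    (4,6)@(9, 13): e=[4,30,46] → #
  covered (10 px):
    · · · · · · · · · · ·
    · · · · · · · · · · ·
    · · · # · · · · · · ·
    · · · # · · · · · · ·
    · · · # # · · · · · ·
    · · · # # # · · · · ·
    · · · · # # · · · · ·
    · · · · · · # · · · ·
    · · · · · · · · · · ·
T2:
  2·area = 48
  edge (1, 10)→(6, 8): d=(5,-2) top-left  bias=+0
  edge (6, 8)→(10, 16): d=(4,8) right/bottom  bias=-1
  edge (10, 16)→(1, 10): d=(-9,-6) top-left  bias=+0
    (2,4)@(5, 9): e=[3,12,33] → #
    (3,4)@(7, 9): e=[7,-4,45] → ·
    (1,5)@(3, 11): e=[9,36,3] → #
    (3,5)@(7, 11): e=[17,4,27] → #
    (4,5)@(9, 11): e=[21,-12,39] → ·
    (1,6)@(3, 13): e=[19,44,-15] → ·
    (2,6)@(5, 13): e=[23,28,-3] → ·
    (3,6)@(7, 13): e=[27,12,9] → #
    (4,6)@(9, 13): e=[31,-4,21] → ·
    (3,7)@(7, 15): e=[37,20,-9] → ·
    (4,7)@(9, 15): e=[41,4,3] → #
    (5,7)@(11, 15): e=[45,-12,15] → ·
  covered (6 px):
    · · · · · · · · · · ·
    · · · · · · · · · · ·
    · · · · · · · · · · ·
    · · · · · · · · · · ·
    · · # · · · · · · · ·
    · # # # · · · · · · ·
    · · · # · · · · · · ·
    · · · · # · · · · · ·
    · · · · · · · · · · ·

Final: [30,20,30]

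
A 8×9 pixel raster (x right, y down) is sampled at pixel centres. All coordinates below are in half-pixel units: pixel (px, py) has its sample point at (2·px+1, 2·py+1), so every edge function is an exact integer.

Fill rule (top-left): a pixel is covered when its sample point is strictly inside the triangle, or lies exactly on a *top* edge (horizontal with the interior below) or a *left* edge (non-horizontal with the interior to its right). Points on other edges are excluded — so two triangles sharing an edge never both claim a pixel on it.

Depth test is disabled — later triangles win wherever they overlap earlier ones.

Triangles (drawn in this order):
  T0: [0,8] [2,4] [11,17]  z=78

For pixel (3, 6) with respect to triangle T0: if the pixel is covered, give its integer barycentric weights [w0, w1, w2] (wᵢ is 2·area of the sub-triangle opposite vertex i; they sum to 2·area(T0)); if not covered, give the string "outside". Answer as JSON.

T0:
  2·area = 62
  edge (0, 8)→(2, 4): d=(2,-4) top-left  bias=+0
  edge (2, 4)→(11, 17): d=(9,13) right/bottom  bias=-1
  edge (11, 17)→(0, 8): d=(-11,-9) top-left  bias=+0
    (0,3)@(1, 7): e=[2,40,20] → X
    (1,3)@(3, 7): e=[10,14,38] → X
    (2,3)@(5, 7): e=[18,-12,56] → .
    (0,4)@(1, 9): e=[6,58,-2] → .
    (1,4)@(3, 9): e=[14,32,16] → X
    (2,4)@(5, 9): e=[22,6,34] → X
    (3,4)@(7, 9): e=[30,-20,52] → .
    (1,5)@(3, 11): e=[18,50,-6] → .
    (2,5)@(5, 11): e=[26,24,12] → X
    (3,5)@(7, 11): e=[34,-2,30] → .
    (2,6)@(5, 13): e=[30,42,-10] → .
    (3,6)@(7, 13): e=[38,16,8] → X
    (5,8)@(11, 17): e=[62,0,0] → .  [on edge]
  covered (7 px):
    . . . . . . . .
    . . . . . . . .
    . . . . . . . .
    X X . . . . . .
    . X X . . . . .
    . . X . . . . .
    . . . X . . . .
    . . . . X . . .
    . . . . . . . .

Final: [16,8,38]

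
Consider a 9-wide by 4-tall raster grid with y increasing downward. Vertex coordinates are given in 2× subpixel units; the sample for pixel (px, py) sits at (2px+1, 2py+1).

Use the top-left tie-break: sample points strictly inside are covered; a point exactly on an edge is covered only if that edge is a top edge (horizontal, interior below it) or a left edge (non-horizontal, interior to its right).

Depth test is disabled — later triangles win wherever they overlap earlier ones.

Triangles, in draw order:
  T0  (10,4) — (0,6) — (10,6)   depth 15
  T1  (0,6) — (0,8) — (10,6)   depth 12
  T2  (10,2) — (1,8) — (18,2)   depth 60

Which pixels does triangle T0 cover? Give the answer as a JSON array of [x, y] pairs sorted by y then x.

T0:
  2·area = 20  (B↔C swapped to make it positive)
  edge (10, 4)→(10, 6): d=(0,2) right/bottom  bias=-1
  edge (10, 6)→(0, 6): d=(-10,0) right/bottom  bias=-1
  edge (0, 6)→(10, 4): d=(10,-2) top-left  bias=+0
    (7,1)@(15, 3): e=[-10,30,0] → ·  [on edge]
    (2,2)@(5, 5): e=[10,10,0] → #  [on edge]
    (3,2)@(7, 5): e=[6,10,4] → #
    (4,2)@(9, 5): e=[2,10,8] → #
    (5,2)@(11, 5): e=[-2,10,12] → ·
    (2,3)@(5, 7): e=[10,-10,20] → ·
    (3,3)@(7, 7): e=[6,-10,24] → ·
    (4,3)@(9, 7): e=[2,-10,28] → ·
  covered (3 px):
    · · · · · · · · ·
    · · · · · · · · ·
    · · # # # · · · ·
    · · · · · · · · ·
T1:
  2·area = 20  (B↔C swapped to make it positive)
  edge (0, 6)→(10, 6): d=(10,0) top-left  bias=+0
  edge (10, 6)→(0, 8): d=(-10,2) right/bottom  bias=-1
  edge (0, 8)→(0, 6): d=(0,-2) top-left  bias=+0
    (7,2)@(15, 5): e=[-10,0,30] → ·  [on edge]
    (0,3)@(1, 7): e=[10,8,2] → #
    (1,3)@(3, 7): e=[10,4,6] → #
    (2,3)@(5, 7): e=[10,0,10] → ·  [on edge]
  covered (2 px):
    · · · · · · · · ·
    · · · · · · · · ·
    · · · · · · · · ·
    # # · · · · · · ·
T2:
  2·area = 48  (B↔C swapped to make it positive)
  edge (10, 2)→(18, 2): d=(8,0) top-left  bias=+0
  edge (18, 2)→(1, 8): d=(-17,6) right/bottom  bias=-1
  edge (1, 8)→(10, 2): d=(9,-6) top-left  bias=+0
    (4,1)@(9, 3): e=[8,37,3] → #
    (5,1)@(11, 3): e=[8,25,15] → #
    (6,1)@(13, 3): e=[8,13,27] → #
    (7,1)@(15, 3): e=[8,1,39] → #
    (8,1)@(17, 3): e=[8,-11,51] → ·
    (3,2)@(7, 5): e=[24,15,9] → #
    (5,2)@(11, 5): e=[24,-9,33] → ·
    (6,2)@(13, 5): e=[24,-21,45] → ·
    (7,2)@(15, 5): e=[24,-33,57] → ·
    (1,3)@(3, 7): e=[40,5,3] → #
    (2,3)@(5, 7): e=[40,-7,15] → ·
    (3,3)@(7, 7): e=[40,-19,27] → ·
  covered (7 px):
    · · · · · · · · ·
    · · · · # # # # ·
    · · · # # · · · ·
    · # · · · · · · ·

Result: [[2,2],[3,2],[4,2]]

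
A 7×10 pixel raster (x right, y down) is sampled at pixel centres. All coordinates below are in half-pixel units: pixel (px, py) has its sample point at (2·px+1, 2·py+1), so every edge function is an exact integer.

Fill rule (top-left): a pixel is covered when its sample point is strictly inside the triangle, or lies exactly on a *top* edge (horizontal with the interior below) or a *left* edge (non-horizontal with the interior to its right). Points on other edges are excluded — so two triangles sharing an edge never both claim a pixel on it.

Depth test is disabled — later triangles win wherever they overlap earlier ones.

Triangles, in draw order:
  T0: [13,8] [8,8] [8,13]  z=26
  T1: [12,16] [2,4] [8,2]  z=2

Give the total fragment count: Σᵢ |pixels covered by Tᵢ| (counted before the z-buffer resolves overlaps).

T0:
  2·area = 25  (B↔C swapped to make it positive)
  edge (13, 8)→(8, 13): d=(-5,5) right/bottom  bias=-1
  edge (8, 13)→(8, 8): d=(0,-5) top-left  bias=+0
  edge (8, 8)→(13, 8): d=(5,0) top-left  bias=+0
    (4,4)@(9, 9): e=[15,5,5] → █
    (5,4)@(11, 9): e=[5,15,5] → █
    (6,4)@(13, 9): e=[-5,25,5] → ·
    (4,5)@(9, 11): e=[5,5,15] → █
    (5,5)@(11, 11): e=[-5,15,15] → ·
    (4,6)@(9, 13): e=[-5,5,25] → ·
  covered (3 px):
    · · · · · · ·
    · · · · · · ·
    · · · · · · ·
    · · · · · · ·
    · · · · █ █ ·
    · · · · █ · ·
    · · · · · · ·
    · · · · · · ·
    · · · · · · ·
    · · · · · · ·
T1:
  2·area = 92
  edge (12, 16)→(2, 4): d=(-10,-12) top-left  bias=+0
  edge (2, 4)→(8, 2): d=(6,-2) top-left  bias=+0
  edge (8, 2)→(12, 16): d=(4,14) right/bottom  bias=-1
    (5,0)@(11, 1): e=[138,0,-46] → ·  [on edge]
    (2,1)@(5, 3): e=[46,0,46] → █  [on edge]
    (3,1)@(7, 3): e=[70,4,18] → █
    (4,1)@(9, 3): e=[94,8,-10] → ·
    (1,2)@(3, 5): e=[2,8,82] → █
    (4,2)@(9, 5): e=[74,20,-2] → ·
    (1,3)@(3, 7): e=[-18,20,90] → ·
    (2,3)@(5, 7): e=[6,24,62] → █
    (4,3)@(9, 7): e=[54,32,6] → █
    (5,3)@(11, 7): e=[78,36,-22] → ·
    (2,4)@(5, 9): e=[-14,36,70] → ·
    (3,4)@(7, 9): e=[10,40,42] → █
  covered (12 px):
    · · · · · · ·
    · · █ █ · · ·
    · █ █ █ · · ·
    · · █ █ █ · ·
    · · · █ █ · ·
    · · · · █ · ·
    · · · · · █ ·
    · · · · · · ·
    · · · · · · ·
    · · · · · · ·

Final: 15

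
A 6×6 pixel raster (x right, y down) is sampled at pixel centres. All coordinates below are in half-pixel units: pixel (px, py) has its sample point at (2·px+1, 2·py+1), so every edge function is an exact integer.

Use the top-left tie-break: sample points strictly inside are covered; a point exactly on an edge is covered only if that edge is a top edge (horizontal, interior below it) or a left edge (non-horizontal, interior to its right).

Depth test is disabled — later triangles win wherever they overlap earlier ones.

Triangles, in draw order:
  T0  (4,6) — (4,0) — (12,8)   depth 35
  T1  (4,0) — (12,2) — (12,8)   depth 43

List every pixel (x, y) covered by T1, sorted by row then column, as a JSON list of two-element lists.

T0:
  2·area = 48
  edge (4, 6)→(4, 0): d=(0,-6) top-left  bias=+0
  edge (4, 0)→(12, 8): d=(8,8) right/bottom  bias=-1
  edge (12, 8)→(4, 6): d=(-8,-2) top-left  bias=+0
    (2,0)@(5, 1): e=[6,0,42] → ·  [on edge]
    (2,1)@(5, 3): e=[6,16,26] → █
    (3,1)@(7, 3): e=[18,0,30] → ·  [on edge]
    (2,2)@(5, 5): e=[6,32,10] → █
    (3,2)@(7, 5): e=[18,16,14] → █
    (4,2)@(9, 5): e=[30,0,18] → ·  [on edge]
    (2,3)@(5, 7): e=[6,48,-6] → ·
    (3,3)@(7, 7): e=[18,32,-2] → ·
    (4,3)@(9, 7): e=[30,16,2] → █
    (5,3)@(11, 7): e=[42,0,6] → ·  [on edge]
    (4,4)@(9, 9): e=[30,32,-14] → ·
  covered (4 px):
    · · · · · ·
    · · █ · · ·
    · · █ █ · ·
    · · · · █ ·
    · · · · · ·
    · · · · · ·
T1:
  2·area = 48
  edge (4, 0)→(12, 2): d=(8,2) right/bottom  bias=-1
  edge (12, 2)→(12, 8): d=(0,6) right/bottom  bias=-1
  edge (12, 8)→(4, 0): d=(-8,-8) top-left  bias=+0
    (2,0)@(5, 1): e=[6,42,0] → █  [on edge]
    (3,0)@(7, 1): e=[2,30,16] → █
    (4,0)@(9, 1): e=[-2,18,32] → ·
    (2,1)@(5, 3): e=[22,42,-16] → ·
    (3,1)@(7, 3): e=[18,30,0] → █  [on edge]
    (4,1)@(9, 3): e=[14,18,16] → █
    (5,1)@(11, 3): e=[10,6,32] → █
    (3,2)@(7, 5): e=[34,30,-16] → ·
    (4,2)@(9, 5): e=[30,18,0] → █  [on edge]
    (4,3)@(9, 7): e=[46,18,-16] → ·
    (5,3)@(11, 7): e=[42,6,0] → █  [on edge]
    (5,4)@(11, 9): e=[58,6,-16] → ·
  covered (8 px):
    · · █ █ · ·
    · · · █ █ █
    · · · · █ █
    · · · · · █
    · · · · · ·
    · · · · · ·

Answer: [[2,0],[3,0],[3,1],[4,1],[5,1],[4,2],[5,2],[5,3]]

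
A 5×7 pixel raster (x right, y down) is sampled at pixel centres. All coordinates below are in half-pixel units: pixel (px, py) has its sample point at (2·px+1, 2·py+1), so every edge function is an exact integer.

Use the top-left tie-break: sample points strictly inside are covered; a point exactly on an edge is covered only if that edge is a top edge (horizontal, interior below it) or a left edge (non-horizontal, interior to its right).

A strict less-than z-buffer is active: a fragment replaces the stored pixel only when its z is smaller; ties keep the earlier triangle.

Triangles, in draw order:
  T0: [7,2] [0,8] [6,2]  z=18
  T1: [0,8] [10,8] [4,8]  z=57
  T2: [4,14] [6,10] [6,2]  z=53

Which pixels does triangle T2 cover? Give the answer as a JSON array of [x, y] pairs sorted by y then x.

T0:
  2·area = 6
  edge (7, 2)→(0, 8): d=(-7,6) right/bottom  bias=-1
  edge (0, 8)→(6, 2): d=(6,-6) top-left  bias=+0
  edge (6, 2)→(7, 2): d=(1,0) top-left  bias=+0
    (3,0)@(7, 1): e=[7,0,-1] → ·  [on edge]
    (2,1)@(5, 3): e=[5,0,1] → #  [on edge]
    (3,1)@(7, 3): e=[-7,12,1] → ·
    (1,2)@(3, 5): e=[3,0,3] → #  [on edge]
    (2,2)@(5, 5): e=[-9,12,3] → ·
    (0,3)@(1, 7): e=[1,0,5] → #  [on edge]
    (1,3)@(3, 7): e=[-11,12,5] → ·
    (0,4)@(1, 9): e=[-13,12,7] → ·
  covered (3 px):
    · · · · ·
    · · # · ·
    · # · · ·
    # · · · ·
    · · · · ·
    · · · · ·
    · · · · ·
T1:
  degenerate (2·area = 0) — covers nothing
T2:
  2·area = 16  (B↔C swapped to make it positive)
  edge (4, 14)→(6, 2): d=(2,-12) top-left  bias=+0
  edge (6, 2)→(6, 10): d=(0,8) right/bottom  bias=-1
  edge (6, 10)→(4, 14): d=(-2,4) right/bottom  bias=-1
    (2,4)@(5, 9): e=[2,8,6] → #
    (3,4)@(7, 9): e=[26,-8,-2] → ·
    (2,5)@(5, 11): e=[6,8,2] → #
    (3,5)@(7, 11): e=[30,-8,-6] → ·
    (2,6)@(5, 13): e=[10,8,-2] → ·
  covered (2 px):
    · · · · ·
    · · · · ·
    · · · · ·
    · · · · ·
    · · # · ·
    · · # · ·
    · · · · ·

Result: [[2,4],[2,5]]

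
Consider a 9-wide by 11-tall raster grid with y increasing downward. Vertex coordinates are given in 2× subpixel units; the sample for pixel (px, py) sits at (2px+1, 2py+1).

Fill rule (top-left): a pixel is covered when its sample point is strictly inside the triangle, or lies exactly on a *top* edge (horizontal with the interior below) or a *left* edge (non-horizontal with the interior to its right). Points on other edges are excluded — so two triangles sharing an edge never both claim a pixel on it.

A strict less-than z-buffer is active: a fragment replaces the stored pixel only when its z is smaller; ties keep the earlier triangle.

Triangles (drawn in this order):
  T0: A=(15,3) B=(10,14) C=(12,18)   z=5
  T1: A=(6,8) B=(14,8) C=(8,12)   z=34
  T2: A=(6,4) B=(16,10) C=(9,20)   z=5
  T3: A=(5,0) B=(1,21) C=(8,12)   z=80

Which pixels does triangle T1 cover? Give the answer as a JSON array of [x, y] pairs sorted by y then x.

T0:
  2·area = 42  (B↔C swapped to make it positive)
  edge (15, 3)→(12, 18): d=(-3,15) right/bottom  bias=-1
  edge (12, 18)→(10, 14): d=(-2,-4) top-left  bias=+0
  edge (10, 14)→(15, 3): d=(5,-11) top-left  bias=+0
    (7,1)@(15, 3): e=[0,42,0] → ·  [on edge]
    (6,4)@(13, 9): e=[12,22,8] → █
    (7,4)@(15, 9): e=[-18,30,30] → ·
    (6,5)@(13, 11): e=[6,18,18] → █
    (7,5)@(15, 11): e=[-24,26,40] → ·
    (5,6)@(11, 13): e=[30,6,6] → █
    (6,6)@(13, 13): e=[0,14,28] → ·  [on edge]
    (5,7)@(11, 15): e=[24,2,16] → █
    (6,7)@(13, 15): e=[-6,10,38] → ·
    (5,8)@(11, 17): e=[18,-2,26] → ·
  covered (4 px):
    · · · · · · · · ·
    · · · · · · · · ·
    · · · · · · · · ·
    · · · · · · · · ·
    · · · · · · █ · ·
    · · · · · · █ · ·
    · · · · · █ · · ·
    · · · · · █ · · ·
    · · · · · · · · ·
    · · · · · · · · ·
    · · · · · · · · ·
T1:
  2·area = 32
  edge (6, 8)→(14, 8): d=(8,0) top-left  bias=+0
  edge (14, 8)→(8, 12): d=(-6,4) right/bottom  bias=-1
  edge (8, 12)→(6, 8): d=(-2,-4) top-left  bias=+0
    (3,4)@(7, 9): e=[8,22,2] → █
    (4,4)@(9, 9): e=[8,14,10] → █
    (5,4)@(11, 9): e=[8,6,18] → █
    (6,4)@(13, 9): e=[8,-2,26] → ·
    (3,5)@(7, 11): e=[24,10,-2] → ·
    (4,5)@(9, 11): e=[24,2,6] → █
    (5,5)@(11, 11): e=[24,-6,14] → ·
    (4,6)@(9, 13): e=[40,-10,2] → ·
  covered (4 px):
    · · · · · · · · ·
    · · · · · · · · ·
    · · · · · · · · ·
    · · · · · · · · ·
    · · · █ █ █ · · ·
    · · · · █ · · · ·
    · · · · · · · · ·
    · · · · · · · · ·
    · · · · · · · · ·
    · · · · · · · · ·
    · · · · · · · · ·
T2:
  2·area = 142
  edge (6, 4)→(16, 10): d=(10,6) right/bottom  bias=-1
  edge (16, 10)→(9, 20): d=(-7,10) right/bottom  bias=-1
  edge (9, 20)→(6, 4): d=(-3,-16) top-left  bias=+0
    (0,0)@(1, 1): e=[0,213,-71] → ·  [on edge]
    (3,2)@(7, 5): e=[4,125,13] → █
    (4,2)@(9, 5): e=[-8,105,45] → ·
    (3,3)@(7, 7): e=[24,111,7] → █
    (4,3)@(9, 7): e=[12,91,39] → █
    (5,3)@(11, 7): e=[0,71,71] → ·  [on edge]
    (3,4)@(7, 9): e=[44,97,1] → █
    (5,4)@(11, 9): e=[20,57,65] → █
    (6,4)@(13, 9): e=[8,37,97] → █
    (7,4)@(15, 9): e=[-4,17,129] → ·
    (3,5)@(7, 11): e=[64,83,-5] → ·
    (4,5)@(9, 11): e=[52,63,27] → █
  covered (19 px):
    · · · · · · · · ·
    · · · · · · · · ·
    · · · █ · · · · ·
    · · · █ █ · · · ·
    · · · █ █ █ █ · ·
    · · · · █ █ █ █ ·
    · · · · █ █ █ · ·
    · · · · █ █ · · ·
    · · · · █ █ · · ·
    · · · · █ · · · ·
    · · · · · · · · ·
T3:
  2·area = 111  (B↔C swapped to make it positive)
  edge (5, 0)→(8, 12): d=(3,12) right/bottom  bias=-1
  edge (8, 12)→(1, 21): d=(-7,9) right/bottom  bias=-1
  edge (1, 21)→(5, 0): d=(4,-21) top-left  bias=+0
    (2,0)@(5, 1): e=[3,104,4] → █
    (3,0)@(7, 1): e=[-21,86,46] → ·
    (2,1)@(5, 3): e=[9,90,12] → █
    (3,1)@(7, 3): e=[-15,72,54] → ·
    (7,1)@(15, 3): e=[-111,0,222] → ·  [on edge]
    (2,2)@(5, 5): e=[15,76,20] → █
    (3,2)@(7, 5): e=[-9,58,62] → ·
    (2,3)@(5, 7): e=[21,62,28] → █
    (3,3)@(7, 7): e=[-3,44,70] → ·
    (2,4)@(5, 9): e=[27,48,36] → █
    (3,4)@(7, 9): e=[3,30,78] → █
    (4,4)@(9, 9): e=[-21,12,120] → ·
    (0,10)@(1, 21): e=[111,0,0] → ·  [on edge]
  covered (15 px):
    · · █ · · · · · ·
    · · █ · · · · · ·
    · · █ · · · · · ·
    · · █ · · · · · ·
    · · █ █ · · · · ·
    · █ █ █ · · · · ·
    · █ █ █ · · · · ·
    · █ █ · · · · · ·
    · █ · · · · · · ·
    · · · · · · · · ·
    · · · · · · · · ·

Result: [[3,4],[4,4],[5,4],[4,5]]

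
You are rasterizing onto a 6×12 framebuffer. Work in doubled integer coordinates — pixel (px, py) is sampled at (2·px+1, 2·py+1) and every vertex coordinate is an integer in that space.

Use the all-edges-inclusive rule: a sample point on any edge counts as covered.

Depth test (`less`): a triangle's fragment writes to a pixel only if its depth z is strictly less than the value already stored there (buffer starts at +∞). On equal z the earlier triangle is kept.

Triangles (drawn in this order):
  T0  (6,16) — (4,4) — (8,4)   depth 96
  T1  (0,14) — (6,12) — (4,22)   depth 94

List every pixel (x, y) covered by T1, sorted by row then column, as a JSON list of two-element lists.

T0:
  2·area = 48
  edge (6, 16)→(4, 4): d=(-2,-12) inclusive
  edge (4, 4)→(8, 4): d=(4,0) inclusive
  edge (8, 4)→(6, 16): d=(-2,12) inclusive
    (2,2)@(5, 5): e=[10,4,34] → █
    (3,2)@(7, 5): e=[34,4,10] → █
    (4,2)@(9, 5): e=[58,4,-14] → ·
    (2,3)@(5, 7): e=[6,12,30] → █
    (4,3)@(9, 7): e=[54,12,-18] → ·
    (2,4)@(5, 9): e=[2,20,26] → █
    (4,4)@(9, 9): e=[50,20,-22] → ·
    (2,5)@(5, 11): e=[-2,28,22] → ·
    (3,5)@(7, 11): e=[22,28,-2] → ·
  covered (6 px):
    · · · · · ·
    · · · · · ·
    · · █ █ · ·
    · · █ █ · ·
    · · █ █ · ·
    · · · · · ·
    · · · · · ·
    · · · · · ·
    · · · · · ·
    · · · · · ·
    · · · · · ·
    · · · · · ·
T1:
  2·area = 56
  edge (0, 14)→(6, 12): d=(6,-2) inclusive
  edge (6, 12)→(4, 22): d=(-2,10) inclusive
  edge (4, 22)→(0, 14): d=(-4,-8) inclusive
    (3,3)@(7, 7): e=[-28,0,84] → ·  [on edge]
    (4,5)@(9, 11): e=[0,-28,84] → ·  [on edge]
    (1,6)@(3, 13): e=[0,28,28] → █  [on edge]
    (2,6)@(5, 13): e=[4,8,44] → █
    (3,6)@(7, 13): e=[8,-12,60] → ·
    (0,7)@(1, 15): e=[8,44,4] → █
    (3,7)@(7, 15): e=[20,-16,52] → ·
    (0,8)@(1, 17): e=[20,40,-4] → ·
    (1,8)@(3, 17): e=[24,20,12] → █
    (2,8)@(5, 17): e=[28,0,28] → █  [on edge]
    (3,8)@(7, 17): e=[32,-20,44] → ·
    (1,9)@(3, 19): e=[36,16,4] → █
  covered (8 px):
    · · · · · ·
    · · · · · ·
    · · · · · ·
    · · · · · ·
    · · · · · ·
    · · · · · ·
    · █ █ · · ·
    █ █ █ · · ·
    · █ █ · · ·
    · █ · · · ·
    · · · · · ·
    · · · · · ·

Final: [[1,6],[2,6],[0,7],[1,7],[2,7],[1,8],[2,8],[1,9]]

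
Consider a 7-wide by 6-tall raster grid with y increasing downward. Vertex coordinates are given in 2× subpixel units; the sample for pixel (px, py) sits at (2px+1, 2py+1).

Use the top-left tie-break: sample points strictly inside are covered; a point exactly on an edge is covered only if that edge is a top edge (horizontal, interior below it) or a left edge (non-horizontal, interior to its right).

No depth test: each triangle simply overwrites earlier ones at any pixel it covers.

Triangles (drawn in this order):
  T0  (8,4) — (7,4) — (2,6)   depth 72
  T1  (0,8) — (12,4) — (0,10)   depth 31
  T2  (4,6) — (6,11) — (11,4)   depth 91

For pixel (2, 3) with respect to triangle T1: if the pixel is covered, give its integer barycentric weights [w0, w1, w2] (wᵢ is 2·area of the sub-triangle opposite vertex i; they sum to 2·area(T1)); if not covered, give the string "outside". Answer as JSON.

T0:
  2·area = 2  (B↔C swapped to make it positive)
  edge (8, 4)→(2, 6): d=(-6,2) right/bottom  bias=-1
  edge (2, 6)→(7, 4): d=(5,-2) top-left  bias=+0
  edge (7, 4)→(8, 4): d=(1,0) top-left  bias=+0
    (5,1)@(11, 3): e=[0,3,-1] → .  [on edge]
    (2,2)@(5, 5): e=[0,1,1] → .  [on edge]
  covered (0 px):
    . . . . . . .
    . . . . . . .
    . . . . . . .
    . . . . . . .
    . . . . . . .
    . . . . . . .
T1:
  2·area = 24
  edge (0, 8)→(12, 4): d=(12,-4) top-left  bias=+0
  edge (12, 4)→(0, 10): d=(-12,6) right/bottom  bias=-1
  edge (0, 10)→(0, 8): d=(0,-2) top-left  bias=+0
    (4,2)@(9, 5): e=[0,6,18] → X  [on edge]
    (5,2)@(11, 5): e=[8,-6,22] → .
    (1,3)@(3, 7): e=[0,18,6] → X  [on edge]
    (2,3)@(5, 7): e=[8,6,10] → X
    (3,3)@(7, 7): e=[16,-6,14] → .
    (4,3)@(9, 7): e=[24,-18,18] → .
    (0,4)@(1, 9): e=[16,6,2] → X
    (1,4)@(3, 9): e=[24,-6,6] → .
    (2,4)@(5, 9): e=[32,-18,10] → .
    (0,5)@(1, 11): e=[40,-18,2] → .
  covered (4 px):
    . . . . . . .
    . . . . . . .
    . . . . X . .
    . X X . . . .
    X . . . . . .
    . . . . . . .
T2:
  2·area = 39  (B↔C swapped to make it positive)
  edge (4, 6)→(11, 4): d=(7,-2) top-left  bias=+0
  edge (11, 4)→(6, 11): d=(-5,7) right/bottom  bias=-1
  edge (6, 11)→(4, 6): d=(-2,-5) top-left  bias=+0
    (4,2)@(9, 5): e=[3,9,27] → X
    (5,2)@(11, 5): e=[7,-5,37] → .
    (2,3)@(5, 7): e=[9,27,3] → X
    (3,3)@(7, 7): e=[13,13,13] → X
    (4,3)@(9, 7): e=[17,-1,23] → .
    (2,4)@(5, 9): e=[23,17,-1] → .
    (3,4)@(7, 9): e=[27,3,9] → X
    (4,4)@(9, 9): e=[31,-11,19] → .
    (3,5)@(7, 11): e=[41,-7,5] → .
  covered (4 px):
    . . . . . . .
    . . . . . . .
    . . . . X . .
    . . X X . . .
    . . . X . . .
    . . . . . . .

Answer: [6,10,8]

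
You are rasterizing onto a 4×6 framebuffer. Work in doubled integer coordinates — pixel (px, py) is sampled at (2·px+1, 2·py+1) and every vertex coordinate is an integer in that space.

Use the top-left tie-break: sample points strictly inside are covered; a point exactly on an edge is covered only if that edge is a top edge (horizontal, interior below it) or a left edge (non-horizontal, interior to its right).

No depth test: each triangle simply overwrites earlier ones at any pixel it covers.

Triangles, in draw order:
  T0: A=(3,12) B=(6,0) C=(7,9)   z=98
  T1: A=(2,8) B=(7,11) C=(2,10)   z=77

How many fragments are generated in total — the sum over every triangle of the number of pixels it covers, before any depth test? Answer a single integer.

T0:
  2·area = 39
  edge (3, 12)→(6, 0): d=(3,-12) top-left  bias=+0
  edge (6, 0)→(7, 9): d=(1,9) right/bottom  bias=-1
  edge (7, 9)→(3, 12): d=(-4,3) right/bottom  bias=-1
    (2,2)@(5, 5): e=[3,14,22] → #
    (3,2)@(7, 5): e=[27,-4,16] → ·
    (2,3)@(5, 7): e=[9,16,14] → #
    (3,3)@(7, 7): e=[33,-2,8] → ·
    (2,4)@(5, 9): e=[15,18,6] → #
    (3,4)@(7, 9): e=[39,0,0] → ·  [on edge]
    (2,5)@(5, 11): e=[21,20,-2] → ·
  covered (3 px):
    · · · ·
    · · · ·
    · · # ·
    · · # ·
    · · # ·
    · · · ·
T1:
  2·area = 10
  edge (2, 8)→(7, 11): d=(5,3) right/bottom  bias=-1
  edge (7, 11)→(2, 10): d=(-5,-1) top-left  bias=+0
  edge (2, 10)→(2, 8): d=(0,-2) top-left  bias=+0
    (1,4)@(3, 9): e=[2,6,2] → #
    (2,4)@(5, 9): e=[-4,8,6] → ·
    (1,5)@(3, 11): e=[12,-4,2] → ·
    (3,5)@(7, 11): e=[0,0,10] → ·  [on edge]
  covered (1 px):
    · · · ·
    · · · ·
    · · · ·
    · · · ·
    · # · ·
    · · · ·

Result: 4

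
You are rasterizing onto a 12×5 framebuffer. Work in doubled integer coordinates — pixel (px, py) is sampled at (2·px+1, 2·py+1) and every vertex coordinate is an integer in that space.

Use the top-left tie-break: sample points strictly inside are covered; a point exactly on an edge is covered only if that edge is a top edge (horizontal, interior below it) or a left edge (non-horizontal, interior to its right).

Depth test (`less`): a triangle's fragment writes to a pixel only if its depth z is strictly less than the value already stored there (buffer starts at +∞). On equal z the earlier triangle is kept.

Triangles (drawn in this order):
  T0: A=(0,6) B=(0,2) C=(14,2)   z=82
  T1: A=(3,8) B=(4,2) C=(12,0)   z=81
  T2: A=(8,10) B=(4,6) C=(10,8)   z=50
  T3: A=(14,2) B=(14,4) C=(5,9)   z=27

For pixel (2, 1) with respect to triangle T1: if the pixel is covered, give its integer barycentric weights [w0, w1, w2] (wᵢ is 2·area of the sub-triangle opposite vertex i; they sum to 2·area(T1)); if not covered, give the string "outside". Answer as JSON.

T0:
  2·area = 56
  edge (0, 6)→(0, 2): d=(0,-4) top-left  bias=+0
  edge (0, 2)→(14, 2): d=(14,0) top-left  bias=+0
  edge (14, 2)→(0, 6): d=(-14,4) right/bottom  bias=-1
    (0,1)@(1, 3): e=[4,14,38] → █
    (1,1)@(3, 3): e=[12,14,30] → █
    (2,1)@(5, 3): e=[20,14,22] → █
    (3,1)@(7, 3): e=[28,14,14] → █
    (4,1)@(9, 3): e=[36,14,6] → █
    (5,1)@(11, 3): e=[44,14,-2] → ·
    (0,2)@(1, 5): e=[4,42,10] → █
    (2,2)@(5, 5): e=[20,42,-6] → ·
    (3,2)@(7, 5): e=[28,42,-14] → ·
    (4,2)@(9, 5): e=[36,42,-22] → ·
    (0,3)@(1, 7): e=[4,70,-18] → ·
    (1,3)@(3, 7): e=[12,70,-26] → ·
  covered (7 px):
    · · · · · · · · · · · ·
    █ █ █ █ █ · · · · · · ·
    █ █ · · · · · · · · · ·
    · · · · · · · · · · · ·
    · · · · · · · · · · · ·
T1:
  2·area = 46
  edge (3, 8)→(4, 2): d=(1,-6) top-left  bias=+0
  edge (4, 2)→(12, 0): d=(8,-2) top-left  bias=+0
  edge (12, 0)→(3, 8): d=(-9,8) right/bottom  bias=-1
    (4,0)@(9, 1): e=[29,2,15] → █
    (5,0)@(11, 1): e=[41,6,-1] → ·
    (2,1)@(5, 3): e=[7,10,29] → █
    (3,1)@(7, 3): e=[19,14,13] → █
    (4,1)@(9, 3): e=[31,18,-3] → ·
    (2,2)@(5, 5): e=[9,26,11] → █
    (3,2)@(7, 5): e=[21,30,-5] → ·
    (2,3)@(5, 7): e=[11,42,-7] → ·
  covered (4 px):
    · · · · █ · · · · · · ·
    · · █ █ · · · · · · · ·
    · · █ · · · · · · · · ·
    · · · · · · · · · · · ·
    · · · · · · · · · · · ·
T2:
  2·area = 16
  edge (8, 10)→(4, 6): d=(-4,-4) top-left  bias=+0
  edge (4, 6)→(10, 8): d=(6,2) right/bottom  bias=-1
  edge (10, 8)→(8, 10): d=(-2,2) right/bottom  bias=-1
    (8,0)@(17, 1): e=[72,-56,0] → ·  [on edge]
    (0,1)@(1, 3): e=[0,-12,28] → ·  [on edge]
    (7,1)@(15, 3): e=[56,-40,0] → ·  [on edge]
    (0,2)@(1, 5): e=[-8,0,24] → ·  [on edge]
    (1,2)@(3, 5): e=[0,-4,20] → ·  [on edge]
    (6,2)@(13, 5): e=[40,-24,0] → ·  [on edge]
    (2,3)@(5, 7): e=[0,4,12] → █  [on edge]
    (3,3)@(7, 7): e=[8,0,8] → ·  [on edge]
    (5,3)@(11, 7): e=[24,-8,0] → ·  [on edge]
    (2,4)@(5, 9): e=[-8,16,8] → ·
    (3,4)@(7, 9): e=[0,12,4] → █  [on edge]
    (4,4)@(9, 9): e=[8,8,0] → ·  [on edge]
    (6,4)@(13, 9): e=[24,0,-8] → ·  [on edge]
  covered (2 px):
    · · · · · · · · · · · ·
    · · · · · · · · · · · ·
    · · · · · · · · · · · ·
    · · █ · · · · · · · · ·
    · · · █ · · · · · · · ·
T3:
  2·area = 18
  edge (14, 2)→(14, 4): d=(0,2) right/bottom  bias=-1
  edge (14, 4)→(5, 9): d=(-9,5) right/bottom  bias=-1
  edge (5, 9)→(14, 2): d=(9,-7) top-left  bias=+0
    (6,1)@(13, 3): e=[2,14,2] → █
    (7,1)@(15, 3): e=[-2,4,16] → ·
    (5,2)@(11, 5): e=[6,6,6] → █
    (6,2)@(13, 5): e=[2,-4,20] → ·
    (5,3)@(11, 7): e=[6,-12,24] → ·
    (2,4)@(5, 9): e=[18,0,0] → ·  [on edge]
  covered (2 px):
    · · · · · · · · · · · ·
    · · · · · · █ · · · · ·
    · · · · · █ · · · · · ·
    · · · · · · · · · · · ·
    · · · · · · · · · · · ·

Result: [10,29,7]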